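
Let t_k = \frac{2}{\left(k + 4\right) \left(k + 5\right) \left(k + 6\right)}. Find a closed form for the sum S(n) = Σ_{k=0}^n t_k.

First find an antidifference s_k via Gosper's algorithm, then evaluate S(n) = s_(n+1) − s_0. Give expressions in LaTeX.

Step 1: r(k) = (k + 4)/(k + 7).
Normal form (A,B,C) = (k + 4, k + 7, 1).
Key eq: (k + 4)·f(k+1) = (k + 6)·f(k) + (1).
deg f ≤ 2 (via 1,1,0).
Coefficient equations give f(k) = k*(k + 9)/40.
Get s_k = R·t_k = k*(k + 9)/(20*(k + 4)*(k + 5)) with R(k) = B(k−1)f(k)/C(k) = k*(k + 6)*(k + 9)/40.
Δs = 2/(k**3 + 15*k**2 + 74*k + 120), as required.
Telescope: S(n) = s_(n+1) − s_(0) = (n**2 + 11*n + 10)/(20*(n**2 + 11*n + 30)) − (0) = (n**2 + 11*n + 10)/(20*(n**2 + 11*n + 30)).

S(n) = \frac{n^{2} + 11 n + 10}{20 \left(n^{2} + 11 n + 30\right)}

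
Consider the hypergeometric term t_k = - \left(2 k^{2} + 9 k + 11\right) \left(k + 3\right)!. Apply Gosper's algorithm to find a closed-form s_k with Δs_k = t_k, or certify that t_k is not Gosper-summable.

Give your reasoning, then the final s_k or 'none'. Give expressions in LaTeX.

s_k = - \left(2 k + 1\right) \left(k + 3\right)!

Ratio r(k) = (k + 4)*(9*k + 2*(k + 1)**2 + 20)/(2*k**2 + 9*k + 11).
A = k + 4, B = 1, C = k**2 + 9*k/2 + 11/2.
f must satisfy (k + 4)·f(k+1) − (1)·f(k) = k**2 + 9*k/2 + 11/2.
From deg A=1, deg B=0, deg C=2: d=1.
Solve for f: f(k) = (2*k + 1)/2 (degree 1 ≤ 1).
Certificate R = B(k−1)f/C = (2*k + 1)/(2*k**2 + 9*k + 11) gives s_k = -(2*k + 1)*factorial(k + 3).
Check: Δs_k = -(2*k**2 + 9*k + 11)*factorial(k + 3). ✓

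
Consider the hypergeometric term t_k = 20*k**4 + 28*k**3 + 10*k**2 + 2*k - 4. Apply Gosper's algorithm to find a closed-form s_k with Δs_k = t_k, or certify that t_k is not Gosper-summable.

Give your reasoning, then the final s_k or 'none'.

s_k = k*(4*k**4 - 3*k**3 - 4*k**2 + 3*k - 4)

Compute t_(k+1)/t_k: get (10*k**4 + 54*k**3 + 107*k**2 + 93*k + 28)/(10*k**4 + 14*k**3 + 5*k**2 + k - 2).
Factor: A=1; B=1; C=k**4 + 7*k**3/5 + k**2/2 + k/10 - 1/5.
f must satisfy (1)·f(k+1) − (1)·f(k) = k**4 + 7*k**3/5 + k**2/2 + k/10 - 1/5.
Bound: deg f ≤ 5.
Coefficient equations give f(k) = k*(4*k**4 - 3*k**3 - 4*k**2 + 3*k - 4)/20.
R(k) = B(k−1)·f(k)/C(k) = k*(4*k**4 - 3*k**3 - 4*k**2 + 3*k - 4)/(2*(10*k**4 + 14*k**3 + 5*k**2 + k - 2)); s_k = R·t_k = k*(4*k**4 - 3*k**3 - 4*k**2 + 3*k - 4).
Δs = 20*k**4 + 28*k**3 + 10*k**2 + 2*k - 4, as required.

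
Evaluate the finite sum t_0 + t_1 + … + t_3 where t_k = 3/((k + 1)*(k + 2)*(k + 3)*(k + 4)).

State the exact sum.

Compute t_(k+1)/t_k: get (k + 1)/(k + 5).
Normal form (A,B,C) = (k + 1, k + 5, 1).
Need (k + 1)·f(k+1) − (k + 4)·f(k) = 1.
d = 3 from the (1,1,0) case.
Solve for f: f(k) = k*(k**2 + 6*k + 11)/18 (degree 3 ≤ 3).
So s_k = (B(k−1)f/C)·t_k = (k*(k + 4)*(k**2 + 6*k + 11)/18)·t_k = k*(k**2 + 6*k + 11)/(6*(k + 1)*(k + 2)*(k + 3)).
Verify: 3/(k**4 + 10*k**3 + 35*k**2 + 50*k + 24) matches t_k.
Evaluate s at k=4 and k=0: 17/105 and 0; difference 17/105.

Σ = 17/105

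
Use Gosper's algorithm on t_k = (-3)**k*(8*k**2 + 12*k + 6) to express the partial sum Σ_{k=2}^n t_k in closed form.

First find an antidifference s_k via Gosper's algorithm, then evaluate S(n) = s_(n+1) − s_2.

S(n) = 6*(-3)**n*n**2 + 12*(-3)**n*n + 6*(-3)**n + 72

r(k) = 3*(-4*k**2 - 14*k - 13)/(4*k**2 + 6*k + 3) after simplifying.
So A=-3 and B=1, with C=k**2 + 3*k/2 + 3/4.
Set up (-3)·f(k+1) − (1)·f(k) − (k**2 + 3*k/2 + 3/4) = 0.
d = 2 from the (0,0,2) case.
A polynomial solution: f(k) = -k**2/4.
So s_k = (B(k−1)f/C)·t_k = (-k**2/(4*k**2 + 6*k + 3))·t_k = -2*(-3)**k*k**2.
Verify: 2*(-3)**k*(k**2 + 3*(k + 1)**2) matches t_k.
s_(n+1) = 6*(-3)**n*(n**2 + 2*n + 1) and s_(2) = -72, so S(n) = 6*(-3)**n*n**2 + 12*(-3)**n*n + 6*(-3)**n + 72.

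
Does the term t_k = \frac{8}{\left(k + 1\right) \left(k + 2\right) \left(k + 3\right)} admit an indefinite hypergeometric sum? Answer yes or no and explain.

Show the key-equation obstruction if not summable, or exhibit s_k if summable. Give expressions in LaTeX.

Yes. s_k = \frac{2 k \left(k + 3\right)}{\left(k + 1\right) \left(k + 2\right)}.

r(k) = (k + 1)/(k + 4) after simplifying.
So A=k + 1 and B=k + 4, with C=1.
f must satisfy (k + 1)·f(k+1) − (k + 3)·f(k) = 1.
d = 2 from the (1,1,0) case.
Coefficient equations give f(k) = k*(k + 3)/4.
R(k) = B(k−1)·f(k)/C(k) = k*(k + 3)**2/4; s_k = R·t_k = 2*k*(k + 3)/((k + 1)*(k + 2)).
Δs = 8/(k**3 + 6*k**2 + 11*k + 6), as required.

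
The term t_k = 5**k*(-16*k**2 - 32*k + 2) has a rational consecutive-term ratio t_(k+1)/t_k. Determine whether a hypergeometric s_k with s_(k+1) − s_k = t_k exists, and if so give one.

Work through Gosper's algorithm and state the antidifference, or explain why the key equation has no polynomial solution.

s_k = 5**k*(-4*k**2 + 2*k + 3)

t_(k+1)/t_k = 5*(8*k**2 + 32*k + 23)/(8*k**2 + 16*k - 1).
So A=5 and B=1, with C=k**2 + 2*k - 1/8.
Key eq: (5)·f(k+1) = (1)·f(k) + (k**2 + 2*k - 1/8).
deg f ≤ 2 (via 0,0,2).
Coefficient equations give f(k) = (4*k**2 - 2*k - 3)/16.
So s_k = (B(k−1)f/C)·t_k = ((4*k**2 - 2*k - 3)/(2*(8*k**2 + 16*k - 1)))·t_k = 5**k*(-4*k**2 + 2*k + 3).
Verify: 5**k*(-16*k**2 - 32*k + 2) matches t_k.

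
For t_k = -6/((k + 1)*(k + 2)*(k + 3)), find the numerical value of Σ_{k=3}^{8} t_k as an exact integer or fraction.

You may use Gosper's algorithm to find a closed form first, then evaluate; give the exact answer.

Σ = -27/220

Step 1: r(k) = (k + 1)/(k + 4).
A = k + 1, B = k + 4, C = 1.
f must satisfy (k + 1)·f(k+1) − (k + 3)·f(k) = 1.
Bound: deg f ≤ 2.
A polynomial solution: f(k) = k*(k + 3)/4.
Get s_k = R·t_k = 3*k*(-k - 3)/(2*(k + 1)*(k + 2)) with R(k) = B(k−1)f(k)/C(k) = k*(k + 3)**2/4.
Verify: -6/(k**3 + 6*k**2 + 11*k + 6) matches t_k.
Evaluate s at k=9 and k=3: -81/55 and -27/20; difference -27/220.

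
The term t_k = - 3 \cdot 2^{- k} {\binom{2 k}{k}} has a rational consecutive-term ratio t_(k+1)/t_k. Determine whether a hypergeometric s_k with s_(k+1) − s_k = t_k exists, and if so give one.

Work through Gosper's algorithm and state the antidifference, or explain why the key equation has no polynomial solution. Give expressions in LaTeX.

r(k) = (2*k + 1)/(k + 1) after simplifying.
Factor: A=2*k + 1; B=k + 1; C=1.
Need (2*k + 1)·f(k+1) − (k)·f(k) = 1.
Degrees (1,1,0) ⇒ d ≤ -1.
d = -1 < 0 ⇒ no nonzero polynomial f; not summable.

not Gosper-summable; s_k does not exist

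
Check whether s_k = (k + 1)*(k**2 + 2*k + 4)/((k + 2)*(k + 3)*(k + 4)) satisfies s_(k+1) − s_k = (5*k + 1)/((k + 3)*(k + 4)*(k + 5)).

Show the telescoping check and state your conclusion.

Invalid: residual (k**2 - k + 6)/(k**4 + 14*k**3 + 71*k**2 + 154*k + 120) ≠ 0.

s_(k+1) = (k + 2)*(2*k + (k + 1)**2 + 6)/((k + 3)*(k + 4)*(k + 5))
s_(k+1) − s_k = 2*(3*k**2 + 5*k + 4)/(k**4 + 14*k**3 + 71*k**2 + 154*k + 120)
(s_(k+1) − s_k) − t_k = (k**2 - k + 6)/(k**4 + 14*k**3 + 71*k**2 + 154*k + 120)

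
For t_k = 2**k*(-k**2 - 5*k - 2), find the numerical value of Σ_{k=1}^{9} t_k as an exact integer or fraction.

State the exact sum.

t_(k+1)/t_k = 2*(k**2 + 7*k + 8)/(k**2 + 5*k + 2).
So A=2 and B=1, with C=k**2 + 5*k + 2.
Key eq: (2)·f(k+1) = (1)·f(k) + (k**2 + 5*k + 2).
Bound: deg f ≤ 2.
Solving with deg f ≤ 2: f(k) = (k - 1)*(k + 2).
Certificate R = B(k−1)f/C = (k - 1)*(k + 2)/(k**2 + 5*k + 2) gives s_k = 2**k*(-k**2 - k + 2).
Verify: 2**k*(-k**2 - 5*k - 2) matches t_k.
Σ_(k=1)^(9) t_k = s_(10) − s_(1) = -110592 − (0) = -110592.

Σ = -110592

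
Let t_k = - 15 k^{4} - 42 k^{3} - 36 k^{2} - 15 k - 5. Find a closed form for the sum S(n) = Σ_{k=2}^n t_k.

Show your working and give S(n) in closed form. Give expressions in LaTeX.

S(n) = - 3 n^{5} - 18 n^{4} - 38 n^{3} - 36 n^{2} - 18 n + 113

Ratio r(k) = (15*k**4 + 102*k**3 + 252*k**2 + 273*k + 113)/(15*k**4 + 42*k**3 + 36*k**2 + 15*k + 5).
So A=1 and B=1, with C=k**4 + 14*k**3/5 + 12*k**2/5 + k + 1/3.
Key eq: (1)·f(k+1) = (1)·f(k) + (k**4 + 14*k**3/5 + 12*k**2/5 + k + 1/3).
From deg A=0, deg B=0, deg C=4: d=5.
A polynomial solution: f(k) = k*(3*k**4 + 3*k**3 - 4*k**2 + 3)/15.
R(k) = B(k−1)·f(k)/C(k) = k*(3*k**4 + 3*k**3 - 4*k**2 + 3)/(15*k**4 + 42*k**3 + 36*k**2 + 15*k + 5); s_k = R·t_k = k*(-3*k**4 - 3*k**3 + 4*k**2 - 3).
Δs = -15*k**4 - 42*k**3 - 36*k**2 - 15*k - 5, as required.
Σ_(k=2)^n t_k = s_(n+1) − s_(2) = (-3*n**5 - 18*n**4 - 38*n**3 - 36*n**2 - 18*n - 5) − (-118), i.e. -3*n**5 - 18*n**4 - 38*n**3 - 36*n**2 - 18*n + 113.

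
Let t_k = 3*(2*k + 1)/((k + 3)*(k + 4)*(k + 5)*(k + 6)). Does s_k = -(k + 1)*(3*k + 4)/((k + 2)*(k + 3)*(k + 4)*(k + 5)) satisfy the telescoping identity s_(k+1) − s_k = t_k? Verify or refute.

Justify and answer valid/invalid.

s_(k+1) = -(k + 2)*(3*k + 7)/((k + 3)*(k + 4)*(k + 5)*(k + 6))
s_(k+1) − s_k = 2*(3*k**2 + 3*k - 2)/(k**5 + 20*k**4 + 155*k**3 + 580*k**2 + 1044*k + 720)
(s_(k+1) − s_k) − t_k = (-9*k - 10)/(k**5 + 20*k**4 + 155*k**3 + 580*k**2 + 1044*k + 720)

Invalid: residual (-9*k - 10)/(k**5 + 20*k**4 + 155*k**3 + 580*k**2 + 1044*k + 720) ≠ 0.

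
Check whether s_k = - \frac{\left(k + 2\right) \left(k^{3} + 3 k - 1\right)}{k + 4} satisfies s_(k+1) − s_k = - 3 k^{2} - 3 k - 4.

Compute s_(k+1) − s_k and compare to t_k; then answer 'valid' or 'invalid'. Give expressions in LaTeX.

Invalid: residual \frac{2 \left(2 k^{3} + 15 k^{2} + 13 k + 17\right)}{k^{2} + 9 k + 20} ≠ 0.

s_(k+1) = -(k + 3)*(3*k + (k + 1)**3 + 2)/(k + 5)
s_(k+1) − s_k = (-3*k**4 - 26*k**3 - 61*k**2 - 70*k - 46)/(k**2 + 9*k + 20)
(s_(k+1) − s_k) − t_k = 2*(2*k**3 + 15*k**2 + 13*k + 17)/(k**2 + 9*k + 20)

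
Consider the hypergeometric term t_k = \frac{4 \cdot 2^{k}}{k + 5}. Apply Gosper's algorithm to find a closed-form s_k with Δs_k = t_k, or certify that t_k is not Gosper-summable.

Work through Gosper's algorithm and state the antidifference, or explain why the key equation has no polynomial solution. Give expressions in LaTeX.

Step 1: r(k) = 2*(k + 5)/(k + 6).
Gosper form: A/B · C(k+1)/C(k) with A=2*k + 10, B=k + 6, C=1.
Need (2*k + 10)·f(k+1) − (k + 5)·f(k) = 1.
d = -1 from the (1,1,0) case.
Bound -1 < 0, so the key equation has no polynomial solution.

none (Gosper's algorithm certifies no s_k)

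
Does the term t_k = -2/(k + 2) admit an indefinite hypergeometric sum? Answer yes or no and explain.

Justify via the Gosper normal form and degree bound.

No; the coefficient equations for f are inconsistent.

Compute t_(k+1)/t_k: get (k + 2)/(k + 3).
Gosper form: A/B · C(k+1)/C(k) with A=k + 2, B=k + 3, C=1.
Solve (k + 2)·f(k+1) − (k + 2)·f(k) = 1.
deg f ≤ 0 (via 1,1,0).
Generic f = c0 gives residual -1; -1 = 0 cannot hold, so t_k is not Gosper-summable.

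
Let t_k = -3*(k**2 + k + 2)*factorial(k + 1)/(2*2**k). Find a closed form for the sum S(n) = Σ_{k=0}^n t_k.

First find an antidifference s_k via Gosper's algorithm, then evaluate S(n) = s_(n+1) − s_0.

S(n) = -3*2**(-n - 1)*(n + 1)*factorial(n + 2)

Compute t_(k+1)/t_k: get (k + 2)*(k + (k + 1)**2 + 3)/(2*(k**2 + k + 2)).
So A=k/2 + 1 and B=1, with C=k**2 + k + 2.
Set up (k/2 + 1)·f(k+1) − (1)·f(k) − (k**2 + k + 2) = 0.
Degrees (1,0,2) ⇒ d ≤ 1.
A polynomial solution: f(k) = 2*k.
Then R = B(k−1)f/C = 2*k/(k**2 + k + 2), so s_k = R(k)·t_k = -3*k*factorial(k + 1)/2**k.
s_(k+1) − s_k = -3*(k**2 + k + 2)*factorial(k + 1)/(2*2**k) = t_k.
Evaluate: s_(n+1) = -3*2**(-n - 1)*(n + 1)*factorial(n + 2); subtract s_(0) = 0 ⇒ S(n) = -3*2**(-n - 1)*(n + 1)*factorial(n + 2).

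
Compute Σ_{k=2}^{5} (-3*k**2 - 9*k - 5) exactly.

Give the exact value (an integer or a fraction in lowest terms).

Σ = -308

Compute t_(k+1)/t_k: get (3*k**2 + 15*k + 17)/(3*k**2 + 9*k + 5).
A = 1, B = 1, C = k**2 + 3*k + 5/3.
Key eq: (1)·f(k+1) = (1)·f(k) + (k**2 + 3*k + 5/3).
Bound: deg f ≤ 3.
Match coefficients ⇒ f(k) = k*(k**2 + 3*k + 1)/3.
Get s_k = R·t_k = k*(-k**2 - 3*k - 1) with R(k) = B(k−1)f(k)/C(k) = k*(k**2 + 3*k + 1)/(3*k**2 + 9*k + 5).
s_(k+1) − s_k = -3*k**2 - 9*k - 5 = t_k.
Σ_(k=2)^(5) t_k = s_(6) − s_(2) = -330 − (-22) = -308.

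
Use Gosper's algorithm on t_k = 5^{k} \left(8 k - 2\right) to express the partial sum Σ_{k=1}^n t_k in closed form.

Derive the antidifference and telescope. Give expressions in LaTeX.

S(n) = 10 \cdot 5^{n} n - 5 \cdot 5^{n} + 5

Compute t_(k+1)/t_k: get 5*(4*k + 3)/(4*k - 1).
Factor: A=5; B=1; C=k - 1/4.
Set up (5)·f(k+1) − (1)·f(k) − (k - 1/4) = 0.
Bound: deg f ≤ 1.
Solve for f: f(k) = (2*k - 3)/8 (degree 1 ≤ 1).
So s_k = (B(k−1)f/C)·t_k = ((2*k - 3)/(2*(4*k - 1)))·t_k = 5**k*(2*k - 3).
Verify: 5**k*(8*k - 2) matches t_k.
Σ_(k=1)^n t_k = s_(n+1) − s_(1) = (5**(n + 1)*(2*n - 1)) − (-5), i.e. 10*5**n*n - 5*5**n + 5.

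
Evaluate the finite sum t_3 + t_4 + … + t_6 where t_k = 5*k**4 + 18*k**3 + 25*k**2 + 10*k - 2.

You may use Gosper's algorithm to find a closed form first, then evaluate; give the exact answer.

Σ = 21388

The ratio is (5*k**4 + 38*k**3 + 109*k**2 + 134*k + 56)/(5*k**4 + 18*k**3 + 25*k**2 + 10*k - 2).
A = 1, B = 1, C = k**4 + 18*k**3/5 + 5*k**2 + 2*k - 2/5.
Need (1)·f(k+1) − (1)·f(k) = k**4 + 18*k**3/5 + 5*k**2 + 2*k - 2/5.
d = 5 from the (0,0,4) case.
A polynomial solution: f(k) = k*(k + 1)*(k**3 + k**2 - 3)/5.
Certificate R = B(k−1)f/C = k*(k**3 + k**2 - 3)/(5*k**3 + 13*k**2 + 12*k - 2) gives s_k = k*(k**4 + 2*k**3 + k**2 - 3*k - 3).
Check: Δs_k = 5*k**4 + 18*k**3 + 25*k**2 + 10*k - 2. ✓
Σ_(k=3)^(6) t_k = s_(7) − s_(3) = 21784 − (396) = 21388.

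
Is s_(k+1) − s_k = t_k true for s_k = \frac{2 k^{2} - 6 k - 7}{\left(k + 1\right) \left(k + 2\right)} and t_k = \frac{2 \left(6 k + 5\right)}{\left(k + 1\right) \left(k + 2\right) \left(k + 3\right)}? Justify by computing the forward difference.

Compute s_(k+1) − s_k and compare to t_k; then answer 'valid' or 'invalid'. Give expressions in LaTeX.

valid; difference matches t_k

s_(k+1) = (-6*k + 2*(k + 1)**2 - 13)/((k + 2)*(k + 3))
s_(k+1) − s_k = 2*(6*k + 5)/(k**3 + 6*k**2 + 11*k + 6)
(s_(k+1) − s_k) − t_k = 0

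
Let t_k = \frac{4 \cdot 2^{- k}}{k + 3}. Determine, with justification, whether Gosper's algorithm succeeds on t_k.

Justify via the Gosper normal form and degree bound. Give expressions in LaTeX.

No; the degree bound rules out any f.

r(k) = (k + 3)/(2*(k + 4)) after simplifying.
So A=k/2 + 3/2 and B=k + 4, with C=1.
Need (k/2 + 3/2)·f(k+1) − (k + 3)·f(k) = 1.
From deg A=1, deg B=1, deg C=0: d=-1.
deg f ≤ -1 is impossible — no certificate.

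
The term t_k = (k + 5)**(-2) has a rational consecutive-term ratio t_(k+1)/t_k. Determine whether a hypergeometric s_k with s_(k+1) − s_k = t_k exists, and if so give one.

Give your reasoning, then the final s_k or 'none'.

r(k) = (k + 5)**2/(k + 6)**2 after simplifying.
Gosper form: A/B · C(k+1)/C(k) with A=k**2 + 10*k + 25, B=k**2 + 12*k + 36, C=1.
Solve (k**2 + 10*k + 25)·f(k+1) − (k**2 + 10*k + 25)·f(k) = 1.
deg f ≤ 0 (via 2,2,0).
Write f(k) = c0. Then LHS − RHS = -1, requiring -1 = 0: contradictory. No certificate.

none (Gosper's algorithm certifies no s_k)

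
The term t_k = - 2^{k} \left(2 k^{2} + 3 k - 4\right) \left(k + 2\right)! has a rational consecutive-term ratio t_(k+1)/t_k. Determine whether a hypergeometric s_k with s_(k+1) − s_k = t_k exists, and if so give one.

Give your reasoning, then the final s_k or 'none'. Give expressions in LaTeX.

s_k = - 2^{k} \left(k - 2\right) \left(k + 2\right)!

The ratio is 2*(2*k**3 + 13*k**2 + 22*k + 3)/(2*k**2 + 3*k - 4).
Normal form (A,B,C) = (2*k + 6, 1, k**2 + 3*k/2 - 2).
Set up (2*k + 6)·f(k+1) − (1)·f(k) − (k**2 + 3*k/2 - 2) = 0.
From deg A=1, deg B=0, deg C=2: d=1.
Solve for f: f(k) = (k - 2)/2 (degree 1 ≤ 1).
Then R = B(k−1)f/C = (k - 2)/(2*k**2 + 3*k - 4), so s_k = R(k)·t_k = -2**k*(k - 2)*factorial(k + 2).
Verify: -2**k*(2*k**2 + 3*k - 4)*factorial(k + 2) matches t_k.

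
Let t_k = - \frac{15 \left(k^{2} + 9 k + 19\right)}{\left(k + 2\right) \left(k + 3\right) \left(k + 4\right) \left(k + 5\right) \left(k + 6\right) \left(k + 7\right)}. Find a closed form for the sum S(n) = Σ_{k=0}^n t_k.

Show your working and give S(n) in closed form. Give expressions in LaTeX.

t_(k+1)/t_k = (k + 2)*(9*k + (k + 1)**2 + 28)/((k + 8)*(k**2 + 9*k + 19)).
So A=k + 2 and B=k + 8, with C=k**2 + 9*k + 19.
f must satisfy (k + 2)·f(k+1) − (k + 7)·f(k) = k**2 + 9*k + 19.
d = 5 from the (1,1,2) case.
Solve for f: f(k) = k*(k + 3)*(k + 5)*(k**2 + 12*k + 44)/144 (degree 5 ≤ 5).
Certificate R = B(k−1)f/C = k*(k + 3)*(k + 5)*(k + 7)*(k**2 + 12*k + 44)/(144*(k**2 + 9*k + 19)) gives s_k = 5*k*(-k**2 - 12*k - 44)/(48*(k**3 + 12*k**2 + 44*k + 48)).
Δs = 15*(-k**2 - 9*k - 19)/(k**6 + 27*k**5 + 295*k**4 + 1665*k**3 + 5104*k**2 + 8028*k + 5040), as required.
Evaluate: s_(n+1) = 5*(-n**3 - 15*n**2 - 71*n - 57)/(48*(n**3 + 15*n**2 + 71*n + 105)); subtract s_(0) = 0 ⇒ S(n) = 5*(-n**3 - 15*n**2 - 71*n - 57)/(48*(n**3 + 15*n**2 + 71*n + 105)).

S(n) = \frac{5 \left(- n^{3} - 15 n^{2} - 71 n - 57\right)}{48 \left(n^{3} + 15 n^{2} + 71 n + 105\right)}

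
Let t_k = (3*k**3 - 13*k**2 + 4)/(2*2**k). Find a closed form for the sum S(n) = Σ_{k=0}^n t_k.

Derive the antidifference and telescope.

t_(k+1)/t_k = (3*(k + 1)**3 - 13*(k + 1)**2 + 4)/(2*(3*k**3 - 13*k**2 + 4)).
Factor: A=1/2; B=1; C=k**3 - 13*k**2/3 + 4/3.
Solve (1/2)·f(k+1) − (1)·f(k) = k**3 - 13*k**2/3 + 4/3.
From deg A=0, deg B=0, deg C=3: d=3.
Solve for f: f(k) = -2*(3*k**3 - 4*k**2 + k + 4)/3 (degree 3 ≤ 3).
R(k) = B(k−1)·f(k)/C(k) = -2*(3*k**3 - 4*k**2 + k + 4)/(3*k**3 - 13*k**2 + 4); s_k = R·t_k = (-3*k**3 + 4*k**2 - k - 4)/2**k.
Δs = (3*k**3 - 13*k**2 + 4)/(2*2**k), as required.
Telescope: S(n) = s_(n+1) − s_(0) = 2**(-n - 1)*(-3*n**3 - 5*n**2 - 2*n - 4) − (-4) = 2**(-n - 1)*(2**(n + 3) - 3*n**3 - 5*n**2 - 2*n - 4).

S(n) = 2**(-n - 1)*(2**(n + 3) - 3*n**3 - 5*n**2 - 2*n - 4)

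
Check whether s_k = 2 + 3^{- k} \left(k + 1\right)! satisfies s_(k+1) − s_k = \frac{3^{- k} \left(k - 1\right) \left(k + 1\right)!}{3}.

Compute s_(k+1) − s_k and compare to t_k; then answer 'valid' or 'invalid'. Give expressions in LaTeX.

s_(k+1) = 3**(-k - 1)*factorial(k + 2) + 2
s_(k+1) − s_k = (k - 1)*factorial(k + 1)/(3*3**k)
(s_(k+1) − s_k) − t_k = 0

valid (s_(k+1) − s_k reduces to t_k)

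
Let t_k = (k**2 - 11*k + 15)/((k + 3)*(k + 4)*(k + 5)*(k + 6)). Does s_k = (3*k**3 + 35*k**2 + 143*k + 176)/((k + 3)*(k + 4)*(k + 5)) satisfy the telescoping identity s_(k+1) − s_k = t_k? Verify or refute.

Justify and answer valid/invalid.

Valid: the claim telescopes to t_k.

s_(k+1) = (143*k + 3*(k + 1)**3 + 35*(k + 1)**2 + 319)/((k + 4)*(k + 5)*(k + 6))
s_(k+1) − s_k = (k**2 - 11*k + 15)/(k**4 + 18*k**3 + 119*k**2 + 342*k + 360)
(s_(k+1) − s_k) − t_k = 0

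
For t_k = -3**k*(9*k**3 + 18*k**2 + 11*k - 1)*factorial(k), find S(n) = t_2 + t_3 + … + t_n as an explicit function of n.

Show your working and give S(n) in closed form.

Compute t_(k+1)/t_k: get 3*(9*k**4 + 54*k**3 + 119*k**2 + 111*k + 37)/(9*k**3 + 18*k**2 + 11*k - 1).
Normal form (A,B,C) = (3*k + 3, 1, k**3 + 2*k**2 + 11*k/9 - 1/9).
Need (3*k + 3)·f(k+1) − (1)·f(k) = k**3 + 2*k**2 + 11*k/9 - 1/9.
From deg A=1, deg B=0, deg C=3: d=2.
Solve for f: f(k) = (3*k**2 - 2*k - 2)/9 (degree 2 ≤ 2).
Certificate R = B(k−1)f/C = (3*k**2 - 2*k - 2)/(9*k**3 + 18*k**2 + 11*k - 1) gives s_k = 3**k*(-3*k**2 + 2*k + 2)*factorial(k).
s_(k+1) − s_k = -3**k*(9*k**3 + 18*k**2 + 11*k - 1)*factorial(k) = t_k.
s_(n+1) = -3**(n + 1)*(3*n**2 + 4*n - 1)*factorial(n + 1) and s_(2) = -108, so S(n) = -9*3**n*n**3*factorial(n) - 21*3**n*n**2*factorial(n) - 9*3**n*n*factorial(n) + 3*3**n*factorial(n) + 108.

S(n) = -9*3**n*n**3*factorial(n) - 21*3**n*n**2*factorial(n) - 9*3**n*n*factorial(n) + 3*3**n*factorial(n) + 108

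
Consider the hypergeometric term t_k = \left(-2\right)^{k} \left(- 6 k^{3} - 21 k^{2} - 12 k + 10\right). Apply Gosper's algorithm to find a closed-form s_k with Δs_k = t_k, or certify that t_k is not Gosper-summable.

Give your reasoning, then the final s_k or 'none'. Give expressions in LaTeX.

Step 1: r(k) = 2*(-6*k**3 - 39*k**2 - 72*k - 29)/(6*k**3 + 21*k**2 + 12*k - 10).
Normal form (A,B,C) = (-2, 1, k**3 + 7*k**2/2 + 2*k - 5/3).
Solve (-2)·f(k+1) − (1)·f(k) = k**3 + 7*k**2/2 + 2*k - 5/3.
Degrees (0,0,3) ⇒ d ≤ 3.
Coefficient equations give f(k) = -(k + 2)*(2*k**2 - k - 2)/6.
Then R = B(k−1)f/C = -(k + 2)*(2*k**2 - k - 2)/(6*k**3 + 21*k**2 + 12*k - 10), so s_k = R(k)·t_k = (-2)**k*(2*k**3 + 3*k**2 - 4*k - 4).
s_(k+1) − s_k = (-2)**k*(-6*k**3 - 21*k**2 - 12*k + 10) = t_k.

s_k = \left(-2\right)^{k} \left(2 k^{3} + 3 k^{2} - 4 k - 4\right)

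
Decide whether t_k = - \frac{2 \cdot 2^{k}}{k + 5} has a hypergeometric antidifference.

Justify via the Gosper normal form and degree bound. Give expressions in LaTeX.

Compute t_(k+1)/t_k: get 2*(k + 5)/(k + 6).
A = 2*k + 10, B = k + 6, C = 1.
Set up (2*k + 10)·f(k+1) − (k + 5)·f(k) − (1) = 0.
d = -1 from the (1,1,0) case.
Negative degree bound (-1): no f exists, t_k not Gosper-summable.

No. Not Gosper-summable.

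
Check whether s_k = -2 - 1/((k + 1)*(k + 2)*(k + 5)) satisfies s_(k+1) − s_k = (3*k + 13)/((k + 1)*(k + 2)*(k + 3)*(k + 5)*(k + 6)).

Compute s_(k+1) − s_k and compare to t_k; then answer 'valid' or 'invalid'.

s_(k+1) = -2 - 1/((k + 2)*(k + 3)*(k + 6))
s_(k+1) − s_k = (3*k + 13)/(k**5 + 17*k**4 + 107*k**3 + 307*k**2 + 396*k + 180)
(s_(k+1) − s_k) − t_k = 0

Valid — Δs_k = t_k.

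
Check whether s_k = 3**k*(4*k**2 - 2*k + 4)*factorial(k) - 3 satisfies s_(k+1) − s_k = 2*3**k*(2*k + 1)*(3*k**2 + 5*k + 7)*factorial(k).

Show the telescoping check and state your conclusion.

s_(k+1) = 3**(k + 1)*(-2*k + 4*(k + 1)**2 + 2)*factorial(k + 1) - 3
s_(k+1) − s_k = 2*3**k*(2*k + 1)*(3*k**2 + 5*k + 7)*factorial(k)
(s_(k+1) − s_k) − t_k = 0

Valid: the claim telescopes to t_k.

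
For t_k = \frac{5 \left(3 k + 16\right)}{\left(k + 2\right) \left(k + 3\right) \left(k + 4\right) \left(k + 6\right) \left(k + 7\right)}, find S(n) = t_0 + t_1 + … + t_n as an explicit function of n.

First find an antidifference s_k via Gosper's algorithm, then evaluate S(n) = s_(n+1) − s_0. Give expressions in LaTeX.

S(n) = \frac{5 \left(n^{3} + 14 n^{2} + 61 n + 48\right)}{36 \left(n^{3} + 14 n^{2} + 61 n + 84\right)}

Step 1: r(k) = (k + 2)*(k + 6)*(3*k + 19)/((k + 5)*(k + 8)*(3*k + 16)).
Gosper form: A/B · C(k+1)/C(k) with A=k + 2, B=k + 8, C=k**2 + 31*k/3 + 80/3.
Set up (k + 2)·f(k+1) − (k + 7)·f(k) − (k**2 + 31*k/3 + 80/3) = 0.
Degrees (1,1,2) ⇒ d ≤ 5.
Match coefficients ⇒ f(k) = k*(k + 4)*(k + 5)*(k**2 + 11*k + 36)/108.
Get s_k = R·t_k = 5*k*(k**2 + 11*k + 36)/(36*(k**3 + 11*k**2 + 36*k + 36)) with R(k) = B(k−1)f(k)/C(k) = k*(k + 4)*(k + 7)*(k**2 + 11*k + 36)/(36*(3*k + 16)).
Verify: 5*(3*k + 16)/(k**5 + 22*k**4 + 185*k**3 + 740*k**2 + 1404*k + 1008) matches t_k.
s_(n+1) = 5*(n**3 + 14*n**2 + 61*n + 48)/(36*(n**3 + 14*n**2 + 61*n + 84)) and s_(0) = 0, so S(n) = 5*(n**3 + 14*n**2 + 61*n + 48)/(36*(n**3 + 14*n**2 + 61*n + 84)).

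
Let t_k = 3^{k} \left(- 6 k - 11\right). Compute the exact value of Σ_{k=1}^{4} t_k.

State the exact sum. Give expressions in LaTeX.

r(k) = 3*(6*k + 17)/(6*k + 11) after simplifying.
So A=3 and B=1, with C=k + 11/6.
Set up (3)·f(k+1) − (1)·f(k) − (k + 11/6) = 0.
Bound: deg f ≤ 1.
Match coefficients ⇒ f(k) = (3*k + 1)/6.
So s_k = (B(k−1)f/C)·t_k = ((3*k + 1)/(6*k + 11))·t_k = 3**k*(-3*k - 1).
s_(k+1) − s_k = 3**k*(-6*k - 11) = t_k.
Evaluate s at k=5 and k=1: -3888 and -12; difference -3876.

Σ = -3876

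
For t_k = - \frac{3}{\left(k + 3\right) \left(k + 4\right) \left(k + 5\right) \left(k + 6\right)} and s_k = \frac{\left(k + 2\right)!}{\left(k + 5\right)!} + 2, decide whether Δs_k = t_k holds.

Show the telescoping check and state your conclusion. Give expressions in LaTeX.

Valid: the claim telescopes to t_k.

s_(k+1) = factorial(k + 3)/factorial(k + 6) + 2
s_(k+1) − s_k = -3/((k + 3)*(k + 4)*(k + 5)*(k + 6))
(s_(k+1) − s_k) − t_k = 0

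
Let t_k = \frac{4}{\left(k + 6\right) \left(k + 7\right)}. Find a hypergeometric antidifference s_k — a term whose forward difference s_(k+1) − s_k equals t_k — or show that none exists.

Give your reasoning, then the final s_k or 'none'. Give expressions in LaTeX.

Step 1: r(k) = (k + 6)/(k + 8).
Normal form (A,B,C) = (k + 6, k + 8, 1).
f must satisfy (k + 6)·f(k+1) − (k + 7)·f(k) = 1.
From deg A=1, deg B=1, deg C=0: d=1.
Match coefficients ⇒ f(k) = k/6.
Get s_k = R·t_k = 2*k/(3*(k + 6)) with R(k) = B(k−1)f(k)/C(k) = k*(k + 7)/6.
Verify: 4/(k**2 + 13*k + 42) matches t_k.

s_k = \frac{2 k}{3 \left(k + 6\right)}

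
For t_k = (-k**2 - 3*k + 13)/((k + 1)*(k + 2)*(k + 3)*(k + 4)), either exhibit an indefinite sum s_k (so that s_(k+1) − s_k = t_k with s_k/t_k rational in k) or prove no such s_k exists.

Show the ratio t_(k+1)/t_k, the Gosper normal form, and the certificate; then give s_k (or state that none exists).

s_k = k*(k**2 + 8*k + 17)/(2*(k + 1)*(k + 2)*(k + 3))

Step 1: r(k) = (k + 1)*(3*k + (k + 1)**2 - 10)/((k + 5)*(k**2 + 3*k - 13)).
So A=k + 1 and B=k + 5, with C=k**2 + 3*k - 13.
f must satisfy (k + 1)·f(k+1) − (k + 4)·f(k) = k**2 + 3*k - 13.
d = 3 from the (1,1,2) case.
Solve for f: f(k) = -k*(k**2 + 8*k + 17)/2 (degree 3 ≤ 3).
Then R = B(k−1)f/C = -k*(k + 4)*(k**2 + 8*k + 17)/(2*(k**2 + 3*k - 13)), so s_k = R(k)·t_k = k*(k**2 + 8*k + 17)/(2*(k + 1)*(k + 2)*(k + 3)).
Verify: (-k**2 - 3*k + 13)/(k**4 + 10*k**3 + 35*k**2 + 50*k + 24) matches t_k.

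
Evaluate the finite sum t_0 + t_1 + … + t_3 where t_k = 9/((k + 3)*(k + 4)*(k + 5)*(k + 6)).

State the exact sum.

r(k) = (k + 3)/(k + 7) after simplifying.
A = k + 3, B = k + 7, C = 1.
Set up (k + 3)·f(k+1) − (k + 6)·f(k) − (1) = 0.
Bound: deg f ≤ 3.
Match coefficients ⇒ f(k) = k*(k**2 + 12*k + 47)/180.
Get s_k = R·t_k = k*(k**2 + 12*k + 47)/(20*(k + 3)*(k + 4)*(k + 5)) with R(k) = B(k−1)f(k)/C(k) = k*(k + 6)*(k**2 + 12*k + 47)/180.
s_(k+1) − s_k = 9/(k**4 + 18*k**3 + 119*k**2 + 342*k + 360) = t_k.
Σ_(k=0)^(3) t_k = s_(4) − s_(0) = 37/840 − (0) = 37/840.

Σ = 37/840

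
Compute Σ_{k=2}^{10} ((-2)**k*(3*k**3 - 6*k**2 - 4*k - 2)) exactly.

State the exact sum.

t_(k+1)/t_k = 2*(-3*k**3 - 3*k**2 + 7*k + 9)/(3*k**3 - 6*k**2 - 4*k - 2).
Take A(k)=-2, B(k)=1, C(k)=k**3 - 2*k**2 - 4*k/3 - 2/3.
Set up (-2)·f(k+1) − (1)·f(k) − (k**3 - 2*k**2 - 4*k/3 - 2/3) = 0.
Degrees (0,0,3) ⇒ d ≤ 3.
Solve for f: f(k) = -k*(k**2 - 4*k + 2)/3 (degree 3 ≤ 3).
Get s_k = R·t_k = (-2)**k*k*(-k**2 + 4*k - 2) with R(k) = B(k−1)f(k)/C(k) = -k*(k**2 - 4*k + 2)/(3*k**3 - 6*k**2 - 4*k - 2).
Check: Δs_k = (-2)**k*(3*k**3 - 6*k**2 - 4*k - 2). ✓
Sum = s_(11) − s_(2); s_(11) = 1779712, s_(2) = 16 ⇒ 1779696.

Σ = 1779696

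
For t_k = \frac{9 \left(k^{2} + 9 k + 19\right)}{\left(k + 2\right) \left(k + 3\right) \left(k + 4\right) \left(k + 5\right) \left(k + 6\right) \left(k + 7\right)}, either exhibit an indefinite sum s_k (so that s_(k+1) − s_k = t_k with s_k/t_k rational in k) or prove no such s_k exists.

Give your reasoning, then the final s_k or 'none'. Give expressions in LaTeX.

r(k) = (k + 2)*(9*k + (k + 1)**2 + 28)/((k + 8)*(k**2 + 9*k + 19)) after simplifying.
Gosper form: A/B · C(k+1)/C(k) with A=k + 2, B=k + 8, C=k**2 + 9*k + 19.
f must satisfy (k + 2)·f(k+1) − (k + 7)·f(k) = k**2 + 9*k + 19.
Degrees (1,1,2) ⇒ d ≤ 5.
Solving with deg f ≤ 5: f(k) = k*(k + 3)*(k + 5)*(k**2 + 12*k + 44)/144.
So s_k = (B(k−1)f/C)·t_k = (k*(k + 3)*(k + 5)*(k + 7)*(k**2 + 12*k + 44)/(144*(k**2 + 9*k + 19)))·t_k = k*(k**2 + 12*k + 44)/(16*(k**3 + 12*k**2 + 44*k + 48)).
Δs = 9*(k**2 + 9*k + 19)/(k**6 + 27*k**5 + 295*k**4 + 1665*k**3 + 5104*k**2 + 8028*k + 5040), as required.

s_k = \frac{k \left(k^{2} + 12 k + 44\right)}{16 \left(k^{3} + 12 k^{2} + 44 k + 48\right)}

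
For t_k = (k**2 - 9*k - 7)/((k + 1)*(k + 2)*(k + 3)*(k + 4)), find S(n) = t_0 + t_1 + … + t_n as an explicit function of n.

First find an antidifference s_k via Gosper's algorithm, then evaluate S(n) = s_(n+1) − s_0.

Ratio r(k) = (k + 1)*(9*k - (k + 1)**2 + 16)/((k + 5)*(-k**2 + 9*k + 7)).
Factor: A=k + 1; B=k + 5; C=k**2 - 9*k - 7.
Solve (k + 1)·f(k+1) − (k + 4)·f(k) = k**2 - 9*k - 7.
From deg A=1, deg B=1, deg C=2: d=3.
Solving with deg f ≤ 3: f(k) = -k*(k**2 + 8*k + 5)/2.
R(k) = B(k−1)·f(k)/C(k) = -k*(k + 4)*(k**2 + 8*k + 5)/(2*(k**2 - 9*k - 7)); s_k = R·t_k = k*(-k**2 - 8*k - 5)/(2*(k + 1)*(k + 2)*(k + 3)).
Check: Δs_k = (k**2 - 9*k - 7)/(k**4 + 10*k**3 + 35*k**2 + 50*k + 24). ✓
s_(n+1) = (-n**3 - 11*n**2 - 24*n - 14)/(2*(n**3 + 9*n**2 + 26*n + 24)) and s_(0) = 0, so S(n) = (-n**3 - 11*n**2 - 24*n - 14)/(2*(n**3 + 9*n**2 + 26*n + 24)).

S(n) = (-n**3 - 11*n**2 - 24*n - 14)/(2*(n**3 + 9*n**2 + 26*n + 24))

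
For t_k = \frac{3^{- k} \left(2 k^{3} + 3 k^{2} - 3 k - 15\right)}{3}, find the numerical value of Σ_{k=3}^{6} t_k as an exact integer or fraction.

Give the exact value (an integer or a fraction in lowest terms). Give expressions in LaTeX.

Step 1: r(k) = (2*k**3 + 9*k**2 + 9*k - 13)/(3*(2*k**3 + 3*k**2 - 3*k - 15)).
Normal form (A,B,C) = (1/3, 1, k**3 + 3*k**2/2 - 3*k/2 - 15/2).
f must satisfy (1/3)·f(k+1) − (1)·f(k) = k**3 + 3*k**2/2 - 3*k/2 - 15/2.
d = 3 from the (0,0,3) case.
A polynomial solution: f(k) = -3*(k**3 + 3*k**2 + 3*k - 4)/2.
Then R = B(k−1)f/C = -3*(k**3 + 3*k**2 + 3*k - 4)/(2*k**3 + 3*k**2 - 3*k - 15), so s_k = R(k)·t_k = (-k**3 - 3*k**2 - 3*k + 4)/3**k.
Δs = (2*k**3 + 3*k**2 - 3*k - 15)/(3*3**k), as required.
Σ_(k=3)^(6) t_k = s_(7) − s_(3) = -169/729 − (-59/27) = 1424/729.

Σ = 1424/729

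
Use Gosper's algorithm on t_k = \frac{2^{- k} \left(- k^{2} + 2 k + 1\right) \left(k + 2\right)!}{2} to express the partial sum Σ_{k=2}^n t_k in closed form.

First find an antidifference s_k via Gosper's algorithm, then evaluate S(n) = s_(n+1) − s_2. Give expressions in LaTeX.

r(k) = (k + 3)*(2*k - (k + 1)**2 + 3)/(2*(-k**2 + 2*k + 1)) after simplifying.
Gosper form: A/B · C(k+1)/C(k) with A=k/2 + 3/2, B=1, C=k**2 - 2*k - 1.
Key eq: (k/2 + 3/2)·f(k+1) = (1)·f(k) + (k**2 - 2*k - 1).
Bound: deg f ≤ 1.
Solving with deg f ≤ 1: f(k) = 2*(k - 4).
So s_k = (B(k−1)f/C)·t_k = (2*(k - 4)/(k**2 - 2*k - 1))·t_k = -(k - 4)*factorial(k + 2)/2**k.
Δs = (-k**2 + 2*k + 1)*factorial(k + 2)/(2*2**k), as required.
s_(n+1) = -2**(-n - 1)*(n - 3)*factorial(n + 3) and s_(2) = 12, so S(n) = -12 - n*factorial(n + 3)/(2*2**n) + 3*factorial(n + 3)/(2*2**n).

S(n) = -12 - \frac{2^{- n} n \left(n + 3\right)!}{2} + \frac{3 \cdot 2^{- n} \left(n + 3\right)!}{2}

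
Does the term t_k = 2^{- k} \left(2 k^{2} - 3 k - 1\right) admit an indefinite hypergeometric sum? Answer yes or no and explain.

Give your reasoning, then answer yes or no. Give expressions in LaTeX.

Yes. s_k = 2^{1 - k} \left(- 2 k^{2} - k - 2\right).

t_(k+1)/t_k = (2*k**2 + k - 2)/(2*(2*k**2 - 3*k - 1)).
Gosper form: A/B · C(k+1)/C(k) with A=1/2, B=1, C=k**2 - 3*k/2 - 1/2.
f must satisfy (1/2)·f(k+1) − (1)·f(k) = k**2 - 3*k/2 - 1/2.
Degrees (0,0,2) ⇒ d ≤ 2.
Match coefficients ⇒ f(k) = -2*k**2 - k - 2.
R(k) = B(k−1)·f(k)/C(k) = -2*(2*k**2 + k + 2)/(2*k**2 - 3*k - 1); s_k = R·t_k = 2**(1 - k)*(-2*k**2 - k - 2).
Check: Δs_k = (2*k**2 - 3*k - 1)/2**k. ✓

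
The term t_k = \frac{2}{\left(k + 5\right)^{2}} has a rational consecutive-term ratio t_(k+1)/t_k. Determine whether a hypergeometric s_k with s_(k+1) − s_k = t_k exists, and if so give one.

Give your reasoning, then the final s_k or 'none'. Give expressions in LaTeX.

none — t_k is not Gosper-summable

Compute t_(k+1)/t_k: get (k + 5)**2/(k + 6)**2.
A = k**2 + 10*k + 25, B = k**2 + 12*k + 36, C = 1.
Set up (k**2 + 10*k + 25)·f(k+1) − (k**2 + 10*k + 25)·f(k) − (1) = 0.
Bound: deg f ≤ 0.
Write f(k) = c0. Then LHS − RHS = -1, requiring -1 = 0: contradictory. No certificate.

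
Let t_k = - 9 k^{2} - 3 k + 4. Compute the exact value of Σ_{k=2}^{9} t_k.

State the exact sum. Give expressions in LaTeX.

Compute t_(k+1)/t_k: get (9*k**2 + 21*k + 8)/(9*k**2 + 3*k - 4).
A = 1, B = 1, C = k**2 + k/3 - 4/9.
Set up (1)·f(k+1) − (1)·f(k) − (k**2 + k/3 - 4/9) = 0.
Degrees (0,0,2) ⇒ d ≤ 3.
Match coefficients ⇒ f(k) = k*(3*k**2 - 3*k - 4)/9.
R(k) = B(k−1)·f(k)/C(k) = k*(3*k**2 - 3*k - 4)/(9*k**2 + 3*k - 4); s_k = R·t_k = k*(-3*k**2 + 3*k + 4).
Check: Δs_k = -9*k**2 - 3*k + 4. ✓
Evaluate s at k=10 and k=2: -2660 and -4; difference -2656.

Σ = -2656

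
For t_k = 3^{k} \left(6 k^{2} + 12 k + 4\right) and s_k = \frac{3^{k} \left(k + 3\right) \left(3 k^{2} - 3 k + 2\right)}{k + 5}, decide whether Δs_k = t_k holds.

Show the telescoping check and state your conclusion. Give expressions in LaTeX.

Invalid: residual \frac{3^{k} \left(- 12 k^{3} - 78 k^{2} - 134 k - 36\right)}{k^{2} + 11 k + 30} ≠ 0.

s_(k+1) = 3**(k + 1)*(3*k**3 + 15*k**2 + 14*k + 8)/(k + 6)
s_(k+1) − s_k = 3**k*(6*k**4 + 66*k**3 + 238*k**2 + 270*k + 84)/(k**2 + 11*k + 30)
(s_(k+1) − s_k) − t_k = 3**k*(-12*k**3 - 78*k**2 - 134*k - 36)/(k**2 + 11*k + 30)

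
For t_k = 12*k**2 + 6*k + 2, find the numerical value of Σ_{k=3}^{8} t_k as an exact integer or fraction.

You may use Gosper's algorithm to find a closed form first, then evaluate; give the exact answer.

Σ = 2598

Ratio r(k) = (6*k**2 + 15*k + 10)/(6*k**2 + 3*k + 1).
So A=1 and B=1, with C=k**2 + k/2 + 1/6.
Need (1)·f(k+1) − (1)·f(k) = k**2 + k/2 + 1/6.
deg f ≤ 3 (via 0,0,2).
Solve for f: f(k) = k*(4*k**2 - 3*k + 1)/12 (degree 3 ≤ 3).
Then R = B(k−1)f/C = k*(4*k**2 - 3*k + 1)/(2*(6*k**2 + 3*k + 1)), so s_k = R(k)·t_k = k*(4*k**2 - 3*k + 1).
s_(k+1) − s_k = 12*k**2 + 6*k + 2 = t_k.
Telescoping: Σ = s_(9) − s_(3) = 2682 − (84) = 2598.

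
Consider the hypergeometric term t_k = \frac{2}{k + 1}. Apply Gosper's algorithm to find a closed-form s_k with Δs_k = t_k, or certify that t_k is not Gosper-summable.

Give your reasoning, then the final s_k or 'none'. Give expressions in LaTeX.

not Gosper-summable; s_k does not exist

r(k) = (k + 1)/(k + 2) after simplifying.
Normal form (A,B,C) = (k + 1, k + 2, 1).
Set up (k + 1)·f(k+1) − (k + 1)·f(k) − (1) = 0.
d = 0 from the (1,1,0) case.
Put f(k) = c0: A·f(k+1) − B(k−1)·f(k) − C = -1; need -1 = 0 — inconsistent ⇒ no f, not summable.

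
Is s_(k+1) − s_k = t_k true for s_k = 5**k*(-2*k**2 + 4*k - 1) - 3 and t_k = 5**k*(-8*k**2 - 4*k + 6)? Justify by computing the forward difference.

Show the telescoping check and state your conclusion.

Valid — Δs_k = t_k.

s_(k+1) = -10*5**k*k**2 + 5*5**k - 3
s_(k+1) − s_k = 5**k*(-8*k**2 - 4*k + 6)
(s_(k+1) − s_k) − t_k = 0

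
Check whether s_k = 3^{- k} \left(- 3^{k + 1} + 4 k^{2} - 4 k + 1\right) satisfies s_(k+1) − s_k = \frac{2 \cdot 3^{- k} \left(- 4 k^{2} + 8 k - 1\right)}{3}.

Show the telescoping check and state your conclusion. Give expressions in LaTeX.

valid; difference matches t_k

s_(k+1) = (-9*3**k + 4*k**2 + 4*k + 1)/(3*3**k)
s_(k+1) − s_k = 2*(-4*k**2 + 8*k - 1)/(3*3**k)
(s_(k+1) − s_k) − t_k = 0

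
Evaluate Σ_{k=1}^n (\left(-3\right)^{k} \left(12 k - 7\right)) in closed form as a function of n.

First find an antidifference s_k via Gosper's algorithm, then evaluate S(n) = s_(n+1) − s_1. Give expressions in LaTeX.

t_(k+1)/t_k = 3*(-12*k - 5)/(12*k - 7).
A = -3, B = 1, C = k - 7/12.
f must satisfy (-3)·f(k+1) − (1)·f(k) = k - 7/12.
d = 1 from the (0,0,1) case.
Match coefficients ⇒ f(k) = -(3*k - 4)/12.
Certificate R = B(k−1)f/C = -(3*k - 4)/(12*k - 7) gives s_k = (-3)**k*(4 - 3*k).
Δs = (-3)**k*(12*k - 7), as required.
Telescope: S(n) = s_(n+1) − s_(1) = (-3)**(n + 1)*(1 - 3*n) − (-3) = 9*(-3)**n*n - 3*(-3)**n + 3.

S(n) = 9 \left(-3\right)^{n} n - 3 \left(-3\right)^{n} + 3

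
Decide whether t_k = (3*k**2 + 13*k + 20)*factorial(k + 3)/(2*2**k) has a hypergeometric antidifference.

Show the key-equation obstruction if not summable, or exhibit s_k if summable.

Yes. s_k = (3*k + 4)*factorial(k + 3)/2**k.

Compute t_(k+1)/t_k: get (k + 4)*(13*k + 3*(k + 1)**2 + 33)/(2*(3*k**2 + 13*k + 20)).
Factor: A=k/2 + 2; B=1; C=k**2 + 13*k/3 + 20/3.
Key eq: (k/2 + 2)·f(k+1) = (1)·f(k) + (k**2 + 13*k/3 + 20/3).
deg f ≤ 1 (via 1,0,2).
Solve for f: f(k) = 2*(3*k + 4)/3 (degree 1 ≤ 1).
Get s_k = R·t_k = (3*k + 4)*factorial(k + 3)/2**k with R(k) = B(k−1)f(k)/C(k) = 2*(3*k + 4)/(3*k**2 + 13*k + 20).
s_(k+1) − s_k = (3*k**2 + 13*k + 20)*factorial(k + 3)/(2*2**k) = t_k.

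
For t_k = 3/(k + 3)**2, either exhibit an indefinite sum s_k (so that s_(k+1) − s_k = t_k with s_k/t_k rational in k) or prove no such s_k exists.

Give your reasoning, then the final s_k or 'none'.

none (Gosper's algorithm certifies no s_k)

The ratio is (k + 3)**2/(k + 4)**2.
Gosper form: A/B · C(k+1)/C(k) with A=k**2 + 6*k + 9, B=k**2 + 8*k + 16, C=1.
f must satisfy (k**2 + 6*k + 9)·f(k+1) − (k**2 + 6*k + 9)·f(k) = 1.
Bound: deg f ≤ 0.
Generic f = c0 gives residual -1; -1 = 0 cannot hold, so t_k is not Gosper-summable.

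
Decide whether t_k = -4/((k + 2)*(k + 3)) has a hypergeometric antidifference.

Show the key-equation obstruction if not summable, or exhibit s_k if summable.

Compute t_(k+1)/t_k: get (k + 2)/(k + 4).
A = k + 2, B = k + 4, C = 1.
Need (k + 2)·f(k+1) − (k + 3)·f(k) = 1.
Degrees (1,1,0) ⇒ d ≤ 1.
Match coefficients ⇒ f(k) = k/2.
So s_k = (B(k−1)f/C)·t_k = (k*(k + 3)/2)·t_k = -2*k/(k + 2).
Verify: -4/(k**2 + 5*k + 6) matches t_k.

Yes. s_k = -2*k/(k + 2).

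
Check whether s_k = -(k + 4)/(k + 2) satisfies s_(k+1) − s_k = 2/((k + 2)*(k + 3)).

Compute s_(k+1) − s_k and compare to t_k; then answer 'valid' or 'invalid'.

Valid — Δs_k = t_k.

s_(k+1) = (-k - 5)/(k + 3)
s_(k+1) − s_k = 2/(k**2 + 5*k + 6)
(s_(k+1) − s_k) − t_k = 0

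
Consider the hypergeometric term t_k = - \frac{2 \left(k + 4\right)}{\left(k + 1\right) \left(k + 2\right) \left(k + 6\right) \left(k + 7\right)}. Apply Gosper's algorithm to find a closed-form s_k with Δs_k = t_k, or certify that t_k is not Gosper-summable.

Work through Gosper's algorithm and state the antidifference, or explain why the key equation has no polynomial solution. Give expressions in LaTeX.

s_k = \frac{k \left(- k - 7\right)}{6 \left(k^{2} + 7 k + 6\right)}

The ratio is (k + 1)*(k + 5)*(k + 6)/((k + 3)*(k + 4)*(k + 8)).
Take A(k)=k + 1, B(k)=k + 8, C(k)=k**4 + 16*k**3 + 95*k**2 + 248*k + 240.
Key eq: (k + 1)·f(k+1) = (k + 7)·f(k) + (k**4 + 16*k**3 + 95*k**2 + 248*k + 240).
Bound: deg f ≤ 6.
Solving with deg f ≤ 6: f(k) = k*(k + 2)*(k + 3)*(k + 4)*(k + 5)*(k + 7)/12.
Then R = B(k−1)f/C = k*(k + 2)*(k + 7)**2/(12*(k + 4)), so s_k = R(k)·t_k = k*(-k - 7)/(6*(k**2 + 7*k + 6)).
Verify: 2*(-k - 4)/(k**4 + 16*k**3 + 83*k**2 + 152*k + 84) matches t_k.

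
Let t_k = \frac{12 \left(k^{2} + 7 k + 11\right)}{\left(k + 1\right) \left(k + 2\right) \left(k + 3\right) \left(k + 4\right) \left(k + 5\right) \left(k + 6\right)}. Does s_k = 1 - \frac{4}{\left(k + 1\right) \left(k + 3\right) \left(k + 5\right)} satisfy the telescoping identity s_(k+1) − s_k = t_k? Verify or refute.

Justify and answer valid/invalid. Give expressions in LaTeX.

valid (s_(k+1) − s_k reduces to t_k)

s_(k+1) = 1 - 4/((k + 2)*(k + 4)*(k + 6))
s_(k+1) − s_k = 12*(k**2 + 7*k + 11)/(k**6 + 21*k**5 + 175*k**4 + 735*k**3 + 1624*k**2 + 1764*k + 720)
(s_(k+1) − s_k) − t_k = 0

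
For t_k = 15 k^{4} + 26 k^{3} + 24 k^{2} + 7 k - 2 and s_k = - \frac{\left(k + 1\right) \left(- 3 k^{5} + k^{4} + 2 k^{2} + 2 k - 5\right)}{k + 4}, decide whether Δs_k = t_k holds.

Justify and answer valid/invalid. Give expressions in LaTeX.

Invalid: residual \frac{3 \left(- 12 k^{5} - 87 k^{4} - 128 k^{3} - 105 k^{2} - 28 k + 13\right)}{k^{2} + 9 k + 20} ≠ 0.

s_(k+1) = -(k + 2)*(2*k - 3*(k + 1)**5 + (k + 1)**4 + 2*(k + 1)**2 - 3)/(k + 5)
s_(k+1) − s_k = (15*k**6 + 125*k**5 + 297*k**4 + 359*k**3 + 226*k**2 + 38*k - 1)/(k**2 + 9*k + 20)
(s_(k+1) − s_k) − t_k = 3*(-12*k**5 - 87*k**4 - 128*k**3 - 105*k**2 - 28*k + 13)/(k**2 + 9*k + 20)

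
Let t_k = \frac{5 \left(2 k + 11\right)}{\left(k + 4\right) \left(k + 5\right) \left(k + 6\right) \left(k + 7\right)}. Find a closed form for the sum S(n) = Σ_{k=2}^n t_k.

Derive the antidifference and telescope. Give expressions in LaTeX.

The ratio is (k + 4)*(2*k + 13)/((k + 8)*(2*k + 11)).
Take A(k)=k + 4, B(k)=k + 8, C(k)=k + 11/2.
Solve (k + 4)·f(k+1) − (k + 7)·f(k) = k + 11/2.
Degrees (1,1,1) ⇒ d ≤ 3.
Solve for f: f(k) = k*(k + 5)*(k + 10)/48 (degree 3 ≤ 3).
Then R = B(k−1)f/C = k*(k + 5)*(k + 7)*(k + 10)/(24*(2*k + 11)), so s_k = R(k)·t_k = 5*k*(k + 10)/(24*(k**2 + 10*k + 24)).
Δs = 5*(2*k + 11)/(k**4 + 22*k**3 + 179*k**2 + 638*k + 840), as required.
s_(n+1) = 5*(n**2 + 12*n + 11)/(24*(n**2 + 12*n + 35)) and s_(2) = 5/48, so S(n) = 5*(n**2 + 12*n - 13)/(48*(n**2 + 12*n + 35)).

S(n) = \frac{5 \left(n^{2} + 12 n - 13\right)}{48 \left(n^{2} + 12 n + 35\right)}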